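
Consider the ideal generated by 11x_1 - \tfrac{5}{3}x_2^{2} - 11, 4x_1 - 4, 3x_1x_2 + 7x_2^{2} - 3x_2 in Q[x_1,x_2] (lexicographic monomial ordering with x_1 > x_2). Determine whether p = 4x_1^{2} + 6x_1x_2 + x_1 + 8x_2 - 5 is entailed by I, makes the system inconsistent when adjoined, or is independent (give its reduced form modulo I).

4x_1^{2} + 6x_1x_2 + x_1 + 8x_2 - 5 is independent of I; its normal form modulo I is 14x_2.

First compute the reduced Gröbner basis of I by Buchberger's algorithm.
f_1 = 11x_1 - \tfrac{5}{3}x_2^{2} - 11, LT = x_1.
f_2 = 4x_1 - 4, LT = x_1.
f_3 = 3x_1x_2 + 7x_2^{2} - 3x_2, LT = x_1x_2.

S(f_1,f_2): lcm = x_1. S = -\tfrac{5}{33}x_2^{2}.
  leading term x_2^{2}: no divisor's leading term divides it; move -\tfrac{5}{33}x_2^{2} to the remainder.
  remainder -\tfrac{5}{33}x_2^{2} ≠ 0; add h_4 = -\tfrac{5}{33}x_2^{2} to the basis.

The other S-polynomials (S(f_1,f_3), S(f_2,f_3), S(f_1,h_4), S(f_2,h_4), S(f_3,h_4)) all reduce to 0 modulo the current basis, so we have a Gröbner basis.
Inter-reduce: drop elements whose leading term is divisible by another's, tail-reduce, and make monic.
Reduced Gröbner basis: {x_1 - 1, x_2^{2}}.
Label its elements g_1 = x_1 - 1, g_2 = x_2^{2}.

Reduce p = 4x_1^{2} + 6x_1x_2 + x_1 + 8x_2 - 5 modulo G:
  leading term x_1^{2}: subtract (4x_1)·g_1 from 4x_1^{2} + 6x_1x_2 + x_1 + 8x_2 - 5 → 6x_1x_2 + 5x_1 + 8x_2 - 5
  leading term x_1x_2: subtract (6x_2)·g_1 from 6x_1x_2 + 5x_1 + 8x_2 - 5 → 5x_1 + 14x_2 - 5
  leading term x_1: subtract (5)·g_1 from 5x_1 + 14x_2 - 5 → 14x_2
  leading term x_2: no divisor's leading term divides it; move 14x_2 to the remainder.
  normal form = 14x_2.
The normal form is nonzero, so p ∉ I. Since p minus its normal form lies in I, I + (p) = I + (r) where r = 14x_2; decide whether this ideal is the whole ring.
Run Buchberger on G together with r (pairs among the g_i already reduce to 0 since G is a Gröbner basis):
g_1 = x_1 - 1, LT = x_1.
g_2 = x_2^{2}, LT = x_2^{2}.
r = 14x_2, LT = x_2.

The S-polynomials (S(g_1,g_2), S(g_1,r), S(g_2,r)) all reduce to 0 modulo the current basis, so we have a Gröbner basis.
Inter-reduce: drop elements whose leading term is divisible by another's, tail-reduce, and make monic.
Reduced Gröbner basis: {x_1 - 1, x_2}.
The reduced Gröbner basis of I + (p) is {x_1 - 1, x_2} ≠ {1}, a proper ideal, so the enlarged system stays consistent: p is independent of I, with normal form 14x_2.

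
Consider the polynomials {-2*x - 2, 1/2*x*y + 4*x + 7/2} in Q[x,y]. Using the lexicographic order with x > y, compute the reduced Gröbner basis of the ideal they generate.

G = {x + 1, y + 1}

This is the nonlinear analogue of row-reducing a linear system.

f_1 = -2*x - 2, LT = x.
f_2 = 1/2*x*y + 4*x + 7/2, LT = x*y.

S(f_1,f_2): lcm = x*y. S = -8*x + y - 7.
  leading term x: subtract (4)·f_1 from -8*x + y - 7 → y + 1
  leading term y: no divisor's leading term divides it; move y to the remainder.
  leading term 1: no divisor's leading term divides it; move 1 to the remainder.
  remainder y + 1 ≠ 0; add g_3 = y + 1 to the basis.

The other S-polynomials (S(f_1,g_3), S(f_2,g_3)) all reduce to 0 modulo the current basis, so we have a Gröbner basis.
Inter-reduce: drop elements whose leading term is divisible by another's, tail-reduce, and make monic.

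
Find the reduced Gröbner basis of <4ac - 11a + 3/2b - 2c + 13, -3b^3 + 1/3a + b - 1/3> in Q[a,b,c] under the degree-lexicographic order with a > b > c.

G = {b^3 - 1/9a - 1/3b + 1/9, ac - 11/4a + 3/8b - 1/2c + 13/4}

Buchberger's algorithm terminates because the ascending chain of leading-term ideals stabilizes.

f_1 = 4ac - 11a + 3/2b - 2c + 13, LT = ac.
f_2 = -3b^3 + 1/3a + b - 1/3, LT = b^3.

The S-polynomials (S(f_1,f_2)) all reduce to 0 modulo the current basis, so we have a Gröbner basis.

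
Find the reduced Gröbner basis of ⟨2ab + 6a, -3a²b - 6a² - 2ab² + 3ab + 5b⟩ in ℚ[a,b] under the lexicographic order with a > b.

G = {a² - 9a + 5/3b, ab + 3a, b² + 3b}

f_1 = 2ab + 6a, LT = ab.
f_2 = -3a²b - 6a² - 2ab² + 3ab + 5b, LT = a²b.

S(f_1,f_2): lcm = a²b. S = a² - ⅔ab² + ab + 5/3b.
  leading term a²: no divisor's leading term divides it; move a² to the remainder.
  leading term ab²: subtract (-⅓b)·f_1 from -⅔ab² + ab + 5/3b → 3ab + 5/3b
  leading term ab: subtract (3/2)·f_1 from 3ab + 5/3b → -9a + 5/3b
  leading term a: no divisor's leading term divides it; move -9a to the remainder.
  leading term b: no divisor's leading term divides it; move 5/3b to the remainder.
  remainder a² - 9a + 5/3b ≠ 0; add g_3 = a² - 9a + 5/3b to the basis.

S(f_1,g_3): lcm = a²b. S = 3a² + 9ab - 5/3b².
  leading term a²: subtract (3)·g_3 from 3a² + 9ab - 5/3b² → 9ab + 27a - 5/3b² - 5b
  leading term ab: subtract (9/2)·f_1 from 9ab + 27a - 5/3b² - 5b → -5/3b² - 5b
  leading term b²: no divisor's leading term divides it; move -5/3b² to the remainder.
  leading term b: no divisor's leading term divides it; move -5b to the remainder.
  remainder -5/3b² - 5b ≠ 0; add g_4 = -5/3b² - 5b to the basis.

The other S-polynomials (S(f_2,g_3), S(f_1,g_4), S(f_2,g_4), S(g_3,g_4)) all reduce to 0 modulo the current basis, so we have a Gröbner basis.
Inter-reduce: drop elements whose leading term is divisible by another's, tail-reduce, and make monic.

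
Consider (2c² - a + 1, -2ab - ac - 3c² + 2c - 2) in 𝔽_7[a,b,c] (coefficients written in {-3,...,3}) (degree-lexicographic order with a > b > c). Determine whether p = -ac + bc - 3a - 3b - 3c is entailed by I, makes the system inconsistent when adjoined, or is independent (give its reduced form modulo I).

-ac + bc - 3a - 3b - 3c is independent of I; its normal form modulo I is -ac + bc - 3a - 3b - 3c.

First compute the reduced Gröbner basis of I by Buchberger's algorithm.
f_1 = 2c² - a + 1, LT = c².
f_2 = -2ab - ac - 3c² + 2c - 2, LT = ab.

The S-polynomials (S(f_1,f_2)) all reduce to 0 modulo the current basis, so we have a Gröbner basis.
Inter-reduce: drop elements whose leading term is divisible by another's, tail-reduce, and make monic.
Reduced Gröbner basis: {ab - 3ac - a - c + 2, c² + 3a - 3}.
Label its elements g_1 = ab - 3ac - a - c + 2, g_2 = c² + 3a - 3.

Reduce p = -ac + bc - 3a - 3b - 3c modulo G:
  leading term ac: no divisor's leading term divides it; move -ac to the remainder.
  leading term bc: no divisor's leading term divides it; move bc to the remainder.
  leading term a: no divisor's leading term divides it; move -3a to the remainder.
  leading term b: no divisor's leading term divides it; move -3b to the remainder.
  leading term c: no divisor's leading term divides it; move -3c to the remainder.
  normal form = -ac + bc - 3a - 3b - 3c.
The normal form is nonzero, so p ∉ I. Since p minus its normal form lies in I, I + (p) = I + (r) where r = -ac + bc - 3a - 3b - 3c; decide whether this ideal is the whole ring.
Run Buchberger on G together with r (pairs among the g_i already reduce to 0 since G is a Gröbner basis):
g_1 = ab - 3ac - a - c + 2, LT = ab.
g_2 = c² + 3a - 3, LT = c².
r = -ac + bc - 3a - 3b - 3c, LT = ac.

S(g_1,r): lcm = abc. S = -3ac² + b²c - 3ab - ac - 3b² - 3bc - c² + 2c.
  reduce S modulo (g_1, g_2, r):
  remainder b²c + 2a² - 3b² + bc + 2b + c + 3 ≠ 0; add m_4 = b²c + 2a² - 3b² + bc + 2b + c + 3 to the basis.

S(g_2,r): lcm = ac². S = bc² + 3a² - 3ac - 3bc - 3c² - 3a.
  reduce S modulo (g_1, g_2, r, m_4):
  remainder 3a² - bc - 3a - 3b - 2c - 3 ≠ 0; add m_5 = 3a² - bc - 3a - 3b - 2c - 3 to the basis.

S(g_2,m_4): lcm = b²c². S = -2a²c + 3ab² + 3b²c - bc² - 3b² - 2bc - c² - 3c.
  reduce S modulo (g_1, g_2, r, m_4, m_5):
  remainder -b² - 2bc + a - b - c - 1 ≠ 0; add m_6 = -b² - 2bc + a - b - c - 1 to the basis.

The other S-polynomials (S(g_1,g_2), S(g_1,m_4), S(r,m_4), S(g_1,m_5), S(g_2,m_5), S(r,m_5), S(m_4,m_5), S(g_1,m_6), S(g_2,m_6), S(r,m_6), S(m_4,m_6), S(m_5,m_6)) all reduce to 0 modulo the current basis, so we have a Gröbner basis.
Inter-reduce: drop elements whose leading term is divisible by another's, tail-reduce, and make monic.
Reduced Gröbner basis: {a² + 2bc - a - b - 3c - 1, ab - 3bc + a + 2b + c + 2, ac - bc + 3a + 3b + 3c, b² + 2bc - a + b + c + 1, c² + 3a - 3}.
The reduced Gröbner basis of I + (p) is {a² + 2bc - a - b - 3c - 1, ab - 3bc + a + 2b + c + 2, ac - bc + 3a + 3b + 3c, b² + 2bc - a + b + c + 1, c² + 3a - 3} ≠ {1}, a proper ideal, so the enlarged system stays consistent: p is independent of I, with normal form -ac + bc - 3a - 3b - 3c.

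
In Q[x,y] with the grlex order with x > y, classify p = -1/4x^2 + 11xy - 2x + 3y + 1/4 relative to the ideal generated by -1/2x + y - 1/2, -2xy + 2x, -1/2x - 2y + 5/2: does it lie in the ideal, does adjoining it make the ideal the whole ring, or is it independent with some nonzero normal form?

Adjoining -1/4x^2 + 11xy - 2x + 3y + 1/4 makes the ideal the whole ring: the system is inconsistent.

First compute the reduced Gröbner basis of I by Buchberger's algorithm.
f_1 = -1/2x + y - 1/2, LT = x.
f_2 = -2xy + 2x, LT = xy.
f_3 = -1/2x - 2y + 5/2, LT = x.

S(f_1,f_2): lcm = xy. S = -2y^2 + x + y.
  leading term y^2: no divisor's leading term divides it; move -2y^2 to the remainder.
  leading term x: subtract (-2)·f_1 from x + y → 3y - 1
  leading term y: no divisor's leading term divides it; move 3y to the remainder.
  leading term 1: no divisor's leading term divides it; move -1 to the remainder.
  remainder -2y^2 + 3y - 1 ≠ 0; add h_4 = -2y^2 + 3y - 1 to the basis.

S(f_1,f_3): lcm = x. S = -6y + 6.
  leading term y: no divisor's leading term divides it; move -6y to the remainder.
  leading term 1: no divisor's leading term divides it; move 6 to the remainder.
  remainder -6y + 6 ≠ 0; add h_5 = -6y + 6 to the basis.

The other S-polynomials (S(f_2,f_3), S(f_1,h_4), S(f_2,h_4), S(f_3,h_4), S(f_1,h_5), S(f_2,h_5), S(f_3,h_5), S(h_4,h_5)) all reduce to 0 modulo the current basis, so we have a Gröbner basis.
Inter-reduce: drop elements whose leading term is divisible by another's, tail-reduce, and make monic.
Reduced Gröbner basis: {x - 1, y - 1}.
Label its elements g_1 = x - 1, g_2 = y - 1.

Reduce p = -1/4x^2 + 11xy - 2x + 3y + 1/4 modulo G:
  leading term x^2: subtract (-1/4x)·g_1 from -1/4x^2 + 11xy - 2x + 3y + 1/4 → 11xy - 9/4x + 3y + 1/4
  leading term xy: subtract (11y)·g_1 from 11xy - 9/4x + 3y + 1/4 → -9/4x + 14y + 1/4
  leading term x: subtract (-9/4)·g_1 from -9/4x + 14y + 1/4 → 14y - 2
  leading term y: subtract (14)·g_2 from 14y - 2 → 12
  leading term 1: no divisor's leading term divides it; move 12 to the remainder.
  normal form = 12.
The normal form is nonzero, so p ∉ I. Since p minus its normal form lies in I, I + (p) = I + (r) where r = 12; decide whether this ideal is the whole ring.
Here r = 12 is a nonzero constant, hence a unit: 1 ∈ I + (p), the Gröbner basis of I + (p) is {1}, and the enlarged system has no common solution — adjoining p is inconsistent.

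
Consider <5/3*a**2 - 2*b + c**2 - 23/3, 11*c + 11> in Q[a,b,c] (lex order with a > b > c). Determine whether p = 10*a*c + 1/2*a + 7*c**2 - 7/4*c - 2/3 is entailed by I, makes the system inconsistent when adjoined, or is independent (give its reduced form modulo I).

First compute the reduced Gröbner basis of I by Buchberger's algorithm.
f_1 = 5/3*a**2 - 2*b + c**2 - 23/3, LT = a**2.
f_2 = 11*c + 11, LT = c.

The S-polynomials (S(f_1,f_2)) all reduce to 0 modulo the current basis, so we have a Gröbner basis.
Inter-reduce: drop elements whose leading term is divisible by another's, tail-reduce, and make monic.
Reduced Gröbner basis: {a**2 - 6/5*b - 4, c + 1}.
Label its elements g_1 = a**2 - 6/5*b - 4, g_2 = c + 1.

Reduce p = 10*a*c + 1/2*a + 7*c**2 - 7/4*c - 2/3 modulo G:
  leading term a*c: subtract (10*a)·g_2 from 10*a*c + 1/2*a + 7*c**2 - 7/4*c - 2/3 → -19/2*a + 7*c**2 - 7/4*c - 2/3
  leading term a: no divisor's leading term divides it; move -19/2*a to the remainder.
  leading term c**2: subtract (7*c)·g_2 from 7*c**2 - 7/4*c - 2/3 → -35/4*c - 2/3
  leading term c: subtract (-35/4)·g_2 from -35/4*c - 2/3 → 97/12
  leading term 1: no divisor's leading term divides it; move 97/12 to the remainder.
  normal form = -19/2*a + 97/12.
The normal form is nonzero, so p ∉ I. Since p minus its normal form lies in I, I + (p) = I + (r) where r = -19/2*a + 97/12; decide whether this ideal is the whole ring.
Run Buchberger on G together with r (pairs among the g_i already reduce to 0 since G is a Gröbner basis):
g_1 = a**2 - 6/5*b - 4, LT = a**2.
g_2 = c + 1, LT = c.
r = -19/2*a + 97/12, LT = a.

S(g_1,r): lcm = a**2. S = 97/114*a - 6/5*b - 4.
  leading term a: subtract (-97/1083)·r from 97/114*a - 6/5*b - 4 → -6/5*b - 42575/12996
  leading term b: no divisor's leading term divides it; move -6/5*b to the remainder.
  leading term 1: no divisor's leading term divides it; move -42575/12996 to the remainder.
  remainder -6/5*b - 42575/12996 ≠ 0; add m_4 = -6/5*b - 42575/12996 to the basis.

The other S-polynomials (S(g_1,g_2), S(g_2,r), S(g_1,m_4), S(g_2,m_4), S(r,m_4)) all reduce to 0 modulo the current basis, so we have a Gröbner basis.
Inter-reduce: drop elements whose leading term is divisible by another's, tail-reduce, and make monic.
Reduced Gröbner basis: {a - 97/114, b + 212875/77976, c + 1}.
The reduced Gröbner basis of I + (p) is {a - 97/114, b + 212875/77976, c + 1} ≠ {1}, a proper ideal, so the enlarged system stays consistent: p is independent of I, with normal form -19/2*a + 97/12.

10*a*c + 1/2*a + 7*c**2 - 7/4*c - 2/3 is independent of I; its normal form modulo I is -19/2*a + 97/12.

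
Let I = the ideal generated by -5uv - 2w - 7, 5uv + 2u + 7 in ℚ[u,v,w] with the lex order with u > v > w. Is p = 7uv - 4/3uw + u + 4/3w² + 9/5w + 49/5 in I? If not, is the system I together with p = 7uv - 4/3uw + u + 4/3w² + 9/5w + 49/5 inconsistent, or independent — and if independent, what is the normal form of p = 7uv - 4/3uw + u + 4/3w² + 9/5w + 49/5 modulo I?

7uv - 4/3uw + u + 4/3w² + 9/5w + 49/5 lies in I (it reduces to 0).

First compute the reduced Gröbner basis of I by Buchberger's algorithm.
f_1 = -5uv - 2w - 7, LT = uv.
f_2 = 5uv + 2u + 7, LT = uv.

S(f_1,f_2): lcm = uv. S = -⅖u + ⅖w.
  leading term u: no divisor's leading term divides it; move -⅖u to the remainder.
  leading term w: no divisor's leading term divides it; move ⅖w to the remainder.
  remainder -⅖u + ⅖w ≠ 0; add h_3 = -⅖u + ⅖w to the basis.

S(f_1,h_3): lcm = uv. S = vw + ⅖w + 7/5.
  leading term vw: no divisor's leading term divides it; move vw to the remainder.
  leading term w: no divisor's leading term divides it; move ⅖w to the remainder.
  leading term 1: no divisor's leading term divides it; move 7/5 to the remainder.
  remainder vw + ⅖w + 7/5 ≠ 0; add h_4 = vw + ⅖w + 7/5 to the basis.

S(f_2,h_3): lcm = uv. S = ⅖u + vw + 7/5.
  leading term u: subtract (-1)·h_3 from ⅖u + vw + 7/5 → vw + ⅖w + 7/5
  leading term vw: subtract (1)·h_4 from vw + ⅖w + 7/5 → 0
  remainder 0.

S(f_1,h_4): lcm = uvw. S = -⅖uw - 7/5u + ⅖w² + 7/5w.
  leading term uw: subtract (w)·h_3 from -⅖uw - 7/5u + ⅖w² + 7/5w → -7/5u + 7/5w
  leading term u: subtract (7/2)·h_3 from -7/5u + 7/5w → 0
  remainder 0.

S(f_2,h_4): lcm = uvw. S = -7/5u + 7/5w.
  leading term u: subtract (7/2)·h_3 from -7/5u + 7/5w → 0
  remainder 0.

S(h_3,h_4): leading monomials are coprime, so the S-polynomial reduces to 0 (Buchberger's first criterion).
Every S-polynomial of the final basis reduces to 0, so we have a Gröbner basis.
Inter-reduce: drop elements whose leading term is divisible by another's, tail-reduce, and make monic.
Reduced Gröbner basis: {u - w, vw + ⅖w + 7/5}.
Label its elements g_1 = u - w, g_2 = vw + ⅖w + 7/5.

Reduce p = 7uv - 4/3uw + u + 4/3w² + 9/5w + 49/5 modulo G:
  leading term uv: subtract (7v)·g_1 from 7uv - 4/3uw + u + 4/3w² + 9/5w + 49/5 → -4/3uw + u + 7vw + 4/3w² + 9/5w + 49/5
  leading term uw: subtract (-4/3w)·g_1 from -4/3uw + u + 7vw + 4/3w² + 9/5w + 49/5 → u + 7vw + 9/5w + 49/5
  leading term u: subtract (1)·g_1 from u + 7vw + 9/5w + 49/5 → 7vw + 14/5w + 49/5
  leading term vw: subtract (7)·g_2 from 7vw + 14/5w + 49/5 → 0
  normal form = 0.
Since the normal form is 0, p ∈ I.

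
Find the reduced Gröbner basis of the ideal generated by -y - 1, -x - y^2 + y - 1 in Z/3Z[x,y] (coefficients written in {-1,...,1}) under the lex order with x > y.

f_1 = -y - 1, LT = y.
f_2 = -x - y^2 + y - 1, LT = x.

The S-polynomials (S(f_1,f_2)) all reduce to 0 modulo the current basis, so we have a Gröbner basis.

G = {x, y + 1}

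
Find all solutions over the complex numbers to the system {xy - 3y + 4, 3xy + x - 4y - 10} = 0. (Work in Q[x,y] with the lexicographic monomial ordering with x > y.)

Compute a lex Gröbner basis by Buchberger's algorithm.
f_1 = xy - 3y + 4, LT = xy.
f_2 = 3xy + x - 4y - 10, LT = xy.

S(f_1,f_2): lcm = xy. S = -1/3x - 5/3y + 22/3.
  leading term x: no divisor's leading term divides it; move -1/3x to the remainder.
  leading term y: no divisor's leading term divides it; move -5/3y to the remainder.
  leading term 1: no divisor's leading term divides it; move 22/3 to the remainder.
  remainder -1/3x - 5/3y + 22/3 ≠ 0; add h_3 = -1/3x - 5/3y + 22/3 to the basis.

S(f_1,h_3): lcm = xy. S = -5y^2 + 19y + 4.
  leading term y^2: no divisor's leading term divides it; move -5y^2 to the remainder.
  leading term y: no divisor's leading term divides it; move 19y to the remainder.
  leading term 1: no divisor's leading term divides it; move 4 to the remainder.
  remainder -5y^2 + 19y + 4 ≠ 0; add h_4 = -5y^2 + 19y + 4 to the basis.

The other S-polynomials (S(f_2,h_3), S(f_1,h_4), S(f_2,h_4), S(h_3,h_4)) all reduce to 0 modulo the current basis, so we have a Gröbner basis.
Inter-reduce: drop elements whose leading term is divisible by another's, tail-reduce, and make monic.
Reduced Gröbner basis: {x + 5y - 22, y^2 - 19/5y - 4/5}.

A lex Gröbner basis eliminates variables successively. Here y^2 - 19/5y - 4/5 depends only on y, with roots {-1/5, 4}; lifting each root through the earlier basis elements recovers the full solutions.
  y = -1/5: the earlier basis element becomes x - 23 = 0, giving x = 23 — point (23, -1/5).
  y = 4: the earlier basis element becomes x - 2 = 0, giving x = 2 — point (2, 4).

{(23, -1/5), (2, 4)}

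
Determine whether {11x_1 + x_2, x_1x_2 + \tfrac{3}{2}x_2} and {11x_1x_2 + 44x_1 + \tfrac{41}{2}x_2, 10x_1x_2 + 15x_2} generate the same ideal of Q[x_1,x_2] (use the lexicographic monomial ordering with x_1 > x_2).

Yes, the ideals are equal.

Equality of ideals is decidable: compute both reduced Gröbner bases (unique for the ordering) and check whether they agree.
Buchberger on the first generating set:
f_1 = 11x_1 + x_2, LT = x_1.
f_2 = x_1x_2 + \tfrac{3}{2}x_2, LT = x_1x_2.

S(f_1,f_2): lcm = x_1x_2. S = \tfrac{1}{11}x_2^{2} - \tfrac{3}{2}x_2.
  reduce S modulo (f_1, f_2):
  remainder \tfrac{1}{11}x_2^{2} - \tfrac{3}{2}x_2 ≠ 0; add g_3 = \tfrac{1}{11}x_2^{2} - \tfrac{3}{2}x_2 to the basis.

The other S-polynomials (S(f_1,g_3), S(f_2,g_3)) all reduce to 0 modulo the current basis, so we have a Gröbner basis.
Inter-reduce: drop elements whose leading term is divisible by another's, tail-reduce, and make monic.
Reduced Gröbner basis: {x_1 + \tfrac{1}{11}x_2, x_2^{2} - \tfrac{33}{2}x_2}.

Buchberger on the second generating set:
h_1 = 11x_1x_2 + 44x_1 + \tfrac{41}{2}x_2, LT = x_1x_2.
h_2 = 10x_1x_2 + 15x_2, LT = x_1x_2.

S(h_1,h_2): lcm = x_1x_2. S = 4x_1 + \tfrac{4}{11}x_2.
  reduce S modulo (h_1, h_2):
  remainder 4x_1 + \tfrac{4}{11}x_2 ≠ 0; add k_3 = 4x_1 + \tfrac{4}{11}x_2 to the basis.

S(h_1,k_3): lcm = x_1x_2. S = 4x_1 - \tfrac{1}{11}x_2^{2} + \tfrac{41}{22}x_2.
  reduce S modulo (h_1, h_2, k_3):
  remainder -\tfrac{1}{11}x_2^{2} + \tfrac{3}{2}x_2 ≠ 0; add k_4 = -\tfrac{1}{11}x_2^{2} + \tfrac{3}{2}x_2 to the basis.

The other S-polynomials (S(h_2,k_3), S(h_1,k_4), S(h_2,k_4), S(k_3,k_4)) all reduce to 0 modulo the current basis, so we have a Gröbner basis.
Inter-reduce: drop elements whose leading term is divisible by another's, tail-reduce, and make monic.
Reduced Gröbner basis: {x_1 + \tfrac{1}{11}x_2, x_2^{2} - \tfrac{33}{2}x_2}.

These coincide, so the ideals are equal.
The same test decides containment: I ⊆ J iff every generator of I reduces to 0 modulo a Gröbner basis of J.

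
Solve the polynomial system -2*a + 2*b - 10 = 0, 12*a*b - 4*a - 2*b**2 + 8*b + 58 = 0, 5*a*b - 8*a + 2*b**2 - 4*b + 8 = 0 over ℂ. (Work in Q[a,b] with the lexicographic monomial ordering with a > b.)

Compute a lex Gröbner basis by Buchberger's algorithm.
f_1 = -2*a + 2*b - 10, LT = a.
f_2 = 12*a*b - 4*a - 2*b**2 + 8*b + 58, LT = a*b.
f_3 = 5*a*b - 8*a + 2*b**2 - 4*b + 8, LT = a*b.

S(f_1,f_2): lcm = a*b. S = 1/3*a - 5/6*b**2 + 13/3*b - 29/6.
  leading term a: subtract (-1/6)·f_1 from 1/3*a - 5/6*b**2 + 13/3*b - 29/6 → -5/6*b**2 + 14/3*b - 13/2
  leading term b**2: no divisor's leading term divides it; move -5/6*b**2 to the remainder.
  leading term b: no divisor's leading term divides it; move 14/3*b to the remainder.
  leading term 1: no divisor's leading term divides it; move -13/2 to the remainder.
  remainder -5/6*b**2 + 14/3*b - 13/2 ≠ 0; add h_4 = -5/6*b**2 + 14/3*b - 13/2 to the basis.

S(f_1,f_3): lcm = a*b. S = 8/5*a - 7/5*b**2 + 29/5*b - 8/5.
  leading term a: subtract (-4/5)·f_1 from 8/5*a - 7/5*b**2 + 29/5*b - 8/5 → -7/5*b**2 + 37/5*b - 48/5
  leading term b**2: subtract (42/25)·h_4 from -7/5*b**2 + 37/5*b - 48/5 → -11/25*b + 33/25
  leading term b: no divisor's leading term divides it; move -11/25*b to the remainder.
  leading term 1: no divisor's leading term divides it; move 33/25 to the remainder.
  remainder -11/25*b + 33/25 ≠ 0; add h_5 = -11/25*b + 33/25 to the basis.

The other S-polynomials (S(f_2,f_3), S(f_1,h_4), S(f_2,h_4), S(f_3,h_4), S(f_1,h_5), S(f_2,h_5), S(f_3,h_5), S(h_4,h_5)) all reduce to 0 modulo the current basis, so we have a Gröbner basis.
Inter-reduce: drop elements whose leading term is divisible by another's, tail-reduce, and make monic.
Reduced Gröbner basis: {a + 2, b - 3}.

The lex basis is triangular: the last element involves only b. Solving b - 3 = 0 gives b ∈ {3}; substituting each value into the earlier elements determines the remaining variables.
  b = 3: the earlier basis element becomes a + 2 = 0, giving a = -2 — point (-2, 3).
Check: every point annihilates each of the original generators.

{(-2, 3)}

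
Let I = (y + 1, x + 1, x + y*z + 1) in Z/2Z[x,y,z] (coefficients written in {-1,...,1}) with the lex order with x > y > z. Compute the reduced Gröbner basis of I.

G = {x + 1, y + 1, z}

Buchberger's algorithm terminates because the ascending chain of leading-term ideals stabilizes.

f_1 = y + 1, LT = y.
f_2 = x + 1, LT = x.
f_3 = x + y*z + 1, LT = x.

S(f_2,f_3): lcm = x. S = y*z.
  leading term y*z: subtract (z)·f_1 from y*z → z
  leading term z: no divisor's leading term divides it; move z to the remainder.
  remainder z ≠ 0; add g_4 = z to the basis.

The other S-polynomials (S(f_1,f_2), S(f_1,f_3), S(f_1,g_4), S(f_2,g_4), S(f_3,g_4)) all reduce to 0 modulo the current basis, so we have a Gröbner basis.
Inter-reduce: drop elements whose leading term is divisible by another's, tail-reduce, and make monic.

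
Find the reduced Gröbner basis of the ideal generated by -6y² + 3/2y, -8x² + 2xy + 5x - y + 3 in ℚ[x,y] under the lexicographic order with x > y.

G = {x² - ¼xy - ⅝x + ⅛y - ⅜, y² - ¼y}

This is the nonlinear analogue of row-reducing a linear system.

f_1 = -6y² + 3/2y, LT = y².
f_2 = -8x² + 2xy + 5x - y + 3, LT = x².

The S-polynomials (S(f_1,f_2)) all reduce to 0 modulo the current basis, so we have a Gröbner basis.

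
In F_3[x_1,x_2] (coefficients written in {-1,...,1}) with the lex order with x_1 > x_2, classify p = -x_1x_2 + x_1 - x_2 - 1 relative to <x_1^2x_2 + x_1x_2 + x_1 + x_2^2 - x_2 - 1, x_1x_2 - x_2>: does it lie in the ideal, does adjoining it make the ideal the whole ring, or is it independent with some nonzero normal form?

First compute the reduced Gröbner basis of I by Buchberger's algorithm.
f_1 = x_1^2x_2 + x_1x_2 + x_1 + x_2^2 - x_2 - 1, LT = x_1^2x_2.
f_2 = x_1x_2 - x_2, LT = x_1x_2.

S(f_1,f_2): lcm = x_1^2x_2. S = -x_1x_2 + x_1 + x_2^2 - x_2 - 1.
  leading term x_1x_2: subtract (-1)·f_2 from -x_1x_2 + x_1 + x_2^2 - x_2 - 1 → x_1 + x_2^2 + x_2 - 1
  leading term x_1: no divisor's leading term divides it; move x_1 to the remainder.
  leading term x_2^2: no divisor's leading term divides it; move x_2^2 to the remainder.
  leading term x_2: no divisor's leading term divides it; move x_2 to the remainder.
  leading term 1: no divisor's leading term divides it; move -1 to the remainder.
  remainder x_1 + x_2^2 + x_2 - 1 ≠ 0; add h_3 = x_1 + x_2^2 + x_2 - 1 to the basis.

S(f_1,h_3): lcm = x_1^2x_2. S = -x_1x_2^3 - x_1x_2^2 - x_1x_2 + x_1 + x_2^2 - x_2 - 1.
  leading term x_1x_2^3: subtract (-x_2^2)·f_2 from -x_1x_2^3 - x_1x_2^2 - x_1x_2 + x_1 + x_2^2 - x_2 - 1 → -x_1x_2^2 - x_1x_2 + x_1 - x_2^3 + x_2^2 - x_2 - 1
  leading term x_1x_2^2: subtract (-x_2)·f_2 from -x_1x_2^2 - x_1x_2 + x_1 - x_2^3 + x_2^2 - x_2 - 1 → -x_1x_2 + x_1 - x_2^3 - x_2 - 1
  leading term x_1x_2: subtract (-1)·f_2 from -x_1x_2 + x_1 - x_2^3 - x_2 - 1 → x_1 - x_2^3 + x_2 - 1
  leading term x_1: subtract (1)·h_3 from x_1 - x_2^3 + x_2 - 1 → -x_2^3 - x_2^2
  leading term x_2^3: no divisor's leading term divides it; move -x_2^3 to the remainder.
  leading term x_2^2: no divisor's leading term divides it; move -x_2^2 to the remainder.
  remainder -x_2^3 - x_2^2 ≠ 0; add h_4 = -x_2^3 - x_2^2 to the basis.

The other S-polynomials (S(f_2,h_3), S(f_1,h_4), S(f_2,h_4), S(h_3,h_4)) all reduce to 0 modulo the current basis, so we have a Gröbner basis.
Inter-reduce: drop elements whose leading term is divisible by another's, tail-reduce, and make monic.
Reduced Gröbner basis: {x_1 + x_2^2 + x_2 - 1, x_2^3 + x_2^2}.
Label its elements g_1 = x_1 + x_2^2 + x_2 - 1, g_2 = x_2^3 + x_2^2.

Reduce p = -x_1x_2 + x_1 - x_2 - 1 modulo G:
  leading term x_1x_2: subtract (-x_2)·g_1 from -x_1x_2 + x_1 - x_2 - 1 → x_1 + x_2^3 + x_2^2 + x_2 - 1
  leading term x_1: subtract (1)·g_1 from x_1 + x_2^3 + x_2^2 + x_2 - 1 → x_2^3
  leading term x_2^3: subtract (1)·g_2 from x_2^3 → -x_2^2
  leading term x_2^2: no divisor's leading term divides it; move -x_2^2 to the remainder.
  normal form = -x_2^2.
The normal form is nonzero, so p ∉ I. Since p minus its normal form lies in I, I + (p) = I + (r) where r = -x_2^2; decide whether this ideal is the whole ring.
Run Buchberger on G together with r (pairs among the g_i already reduce to 0 since G is a Gröbner basis):
g_1 = x_1 + x_2^2 + x_2 - 1, LT = x_1.
g_2 = x_2^3 + x_2^2, LT = x_2^3.
r = -x_2^2, LT = x_2^2.

The S-polynomials (S(g_1,g_2), S(g_1,r), S(g_2,r)) all reduce to 0 modulo the current basis, so we have a Gröbner basis.
Inter-reduce: drop elements whose leading term is divisible by another's, tail-reduce, and make monic.
Reduced Gröbner basis: {x_1 + x_2 - 1, x_2^2}.
The reduced Gröbner basis of I + (p) is {x_1 + x_2 - 1, x_2^2} ≠ {1}, a proper ideal, so the enlarged system stays consistent: p is independent of I, with normal form -x_2^2.

-x_1x_2 + x_1 - x_2 - 1 is independent of I; its normal form modulo I is -x_2^2.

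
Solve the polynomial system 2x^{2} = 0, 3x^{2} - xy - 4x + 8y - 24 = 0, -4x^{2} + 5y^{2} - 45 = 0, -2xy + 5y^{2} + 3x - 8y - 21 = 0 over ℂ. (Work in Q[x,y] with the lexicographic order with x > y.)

{(0, 3)}

Compute a lex Gröbner basis by Buchberger's algorithm.
f_1 = 2x^{2}, LT = x^{2}.
f_2 = 3x^{2} - xy - 4x + 8y - 24, LT = x^{2}.
f_3 = -4x^{2} + 5y^{2} - 45, LT = x^{2}.
f_4 = -2xy + 3x + 5y^{2} - 8y - 21, LT = xy.

S(f_1,f_2): lcm = x^{2}. S = \tfrac{1}{3}xy + \tfrac{4}{3}x - \tfrac{8}{3}y + 8.
  leading term xy: subtract (-\tfrac{1}{6})·f_4 from \tfrac{1}{3}xy + \tfrac{4}{3}x - \tfrac{8}{3}y + 8 → \tfrac{11}{6}x + \tfrac{5}{6}y^{2} - 4y + \tfrac{9}{2}
  leading term x: no divisor's leading term divides it; move \tfrac{11}{6}x to the remainder.
  leading term y^{2}: no divisor's leading term divides it; move \tfrac{5}{6}y^{2} to the remainder.
  leading term y: no divisor's leading term divides it; move -4y to the remainder.
  leading term 1: no divisor's leading term divides it; move \tfrac{9}{2} to the remainder.
  remainder \tfrac{11}{6}x + \tfrac{5}{6}y^{2} - 4y + \tfrac{9}{2} ≠ 0; add h_5 = \tfrac{11}{6}x + \tfrac{5}{6}y^{2} - 4y + \tfrac{9}{2} to the basis.

S(f_1,f_3): lcm = x^{2}. S = \tfrac{5}{4}y^{2} - \tfrac{45}{4}.
  leading term y^{2}: no divisor's leading term divides it; move \tfrac{5}{4}y^{2} to the remainder.
  leading term 1: no divisor's leading term divides it; move -\tfrac{45}{4} to the remainder.
  remainder \tfrac{5}{4}y^{2} - \tfrac{45}{4} ≠ 0; add h_6 = \tfrac{5}{4}y^{2} - \tfrac{45}{4} to the basis.

S(f_1,f_4): lcm = x^{2}y. S = \tfrac{3}{2}x^{2} + \tfrac{5}{2}xy^{2} - 4xy - \tfrac{21}{2}x.
  leading term x^{2}: subtract (\tfrac{3}{4})·f_1 from \tfrac{3}{2}x^{2} + \tfrac{5}{2}xy^{2} - 4xy - \tfrac{21}{2}x → \tfrac{5}{2}xy^{2} - 4xy - \tfrac{21}{2}x
  leading term xy^{2}: subtract (-\tfrac{5}{4}y)·f_4 from \tfrac{5}{2}xy^{2} - 4xy - \tfrac{21}{2}x → -\tfrac{1}{4}xy - \tfrac{21}{2}x + \tfrac{25}{4}y^{3} - 10y^{2} - \tfrac{105}{4}y
  leading term xy: subtract (\tfrac{1}{8})·f_4 from -\tfrac{1}{4}xy - \tfrac{21}{2}x + \tfrac{25}{4}y^{3} - 10y^{2} - \tfrac{105}{4}y → -\tfrac{87}{8}x + \tfrac{25}{4}y^{3} - \tfrac{85}{8}y^{2} - \tfrac{101}{4}y + \tfrac{21}{8}
  leading term x: subtract (-\tfrac{261}{44})·h_5 from -\tfrac{87}{8}x + \tfrac{25}{4}y^{3} - \tfrac{85}{8}y^{2} - \tfrac{101}{4}y + \tfrac{21}{8} → \tfrac{25}{4}y^{3} - \tfrac{125}{22}y^{2} - \tfrac{2155}{44}y + \tfrac{645}{22}
  leading term y^{3}: subtract (5y)·h_6 from \tfrac{25}{4}y^{3} - \tfrac{125}{22}y^{2} - \tfrac{2155}{44}y + \tfrac{645}{22} → -\tfrac{125}{22}y^{2} + \tfrac{80}{11}y + \tfrac{645}{22}
  leading term y^{2}: subtract (-\tfrac{50}{11})·h_6 from -\tfrac{125}{22}y^{2} + \tfrac{80}{11}y + \tfrac{645}{22} → \tfrac{80}{11}y - \tfrac{240}{11}
  leading term y: no divisor's leading term divides it; move \tfrac{80}{11}y to the remainder.
  leading term 1: no divisor's leading term divides it; move -\tfrac{240}{11} to the remainder.
  remainder \tfrac{80}{11}y - \tfrac{240}{11} ≠ 0; add h_7 = \tfrac{80}{11}y - \tfrac{240}{11} to the basis.

The other S-polynomials (S(f_2,f_3), S(f_2,f_4), S(f_3,f_4), S(f_1,h_5), S(f_2,h_5), S(f_3,h_5), S(f_4,h_5), S(f_1,h_6), S(f_2,h_6), S(f_3,h_6), S(f_4,h_6), S(h_5,h_6), S(f_1,h_7), S(f_2,h_7), S(f_3,h_7), S(f_4,h_7), S(h_5,h_7), S(h_6,h_7)) all reduce to 0 modulo the current basis, so we have a Gröbner basis.
Inter-reduce: drop elements whose leading term is divisible by another's, tail-reduce, and make monic.
Reduced Gröbner basis: {x, y - 3}.

The lex basis is triangular: the last element involves only y. Solving y - 3 = 0 gives y ∈ {3}; substituting each value into the earlier elements determines the remaining variables.
  y = 3: the earlier basis element becomes x = 0, giving x = 0 — point (0, 3).
Check: every point annihilates each of the original generators.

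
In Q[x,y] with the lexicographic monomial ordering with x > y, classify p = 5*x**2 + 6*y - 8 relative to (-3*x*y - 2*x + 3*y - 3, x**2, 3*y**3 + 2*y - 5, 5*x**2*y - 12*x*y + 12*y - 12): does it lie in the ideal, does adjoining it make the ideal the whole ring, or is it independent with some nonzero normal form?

Adjoining 5*x**2 + 6*y - 8 makes the ideal the whole ring: the system is inconsistent.

First compute the reduced Gröbner basis of I by Buchberger's algorithm.
f_1 = -3*x*y - 2*x + 3*y - 3, LT = x*y.
f_2 = x**2, LT = x**2.
f_3 = 3*y**3 + 2*y - 5, LT = y**3.
f_4 = 5*x**2*y - 12*x*y + 12*y - 12, LT = x**2*y.

S(f_1,f_2): lcm = x**2*y. S = 2/3*x**2 - x*y + x.
  leading term x**2: subtract (2/3)·f_2 from 2/3*x**2 - x*y + x → -x*y + x
  leading term x*y: subtract (1/3)·f_1 from -x*y + x → 5/3*x - y + 1
  leading term x: no divisor's leading term divides it; move 5/3*x to the remainder.
  leading term y: no divisor's leading term divides it; move -y to the remainder.
  leading term 1: no divisor's leading term divides it; move 1 to the remainder.
  remainder 5/3*x - y + 1 ≠ 0; add h_5 = 5/3*x - y + 1 to the basis.

S(f_1,f_3): lcm = x*y**3. S = 2/3*x*y**2 - 2/3*x*y + 5/3*x - y**3 + y**2.
  leading term x*y**2: subtract (-2/9*y)·f_1 from 2/3*x*y**2 - 2/3*x*y + 5/3*x - y**3 + y**2 → -10/9*x*y + 5/3*x - y**3 + 5/3*y**2 - 2/3*y
  leading term x*y: subtract (10/27)·f_1 from -10/9*x*y + 5/3*x - y**3 + 5/3*y**2 - 2/3*y → 65/27*x - y**3 + 5/3*y**2 - 16/9*y + 10/9
  leading term x: subtract (13/9)·h_5 from 65/27*x - y**3 + 5/3*y**2 - 16/9*y + 10/9 → -y**3 + 5/3*y**2 - 1/3*y - 1/3
  leading term y**3: subtract (-1/3)·f_3 from -y**3 + 5/3*y**2 - 1/3*y - 1/3 → 5/3*y**2 + 1/3*y - 2
  leading term y**2: no divisor's leading term divides it; move 5/3*y**2 to the remainder.
  leading term y: no divisor's leading term divides it; move 1/3*y to the remainder.
  leading term 1: no divisor's leading term divides it; move -2 to the remainder.
  remainder 5/3*y**2 + 1/3*y - 2 ≠ 0; add h_6 = 5/3*y**2 + 1/3*y - 2 to the basis.

S(f_1,f_4): lcm = x**2*y. S = 2/3*x**2 + 7/5*x*y + x - 12/5*y + 12/5.
  leading term x**2: subtract (2/3)·f_2 from 2/3*x**2 + 7/5*x*y + x - 12/5*y + 12/5 → 7/5*x*y + x - 12/5*y + 12/5
  leading term x*y: subtract (-7/15)·f_1 from 7/5*x*y + x - 12/5*y + 12/5 → 1/15*x - y + 1
  leading term x: subtract (1/25)·h_5 from 1/15*x - y + 1 → -24/25*y + 24/25
  leading term y: no divisor's leading term divides it; move -24/25*y to the remainder.
  leading term 1: no divisor's leading term divides it; move 24/25 to the remainder.
  remainder -24/25*y + 24/25 ≠ 0; add h_7 = -24/25*y + 24/25 to the basis.

The other S-polynomials (S(f_2,f_3), S(f_2,f_4), S(f_3,f_4), S(f_1,h_5), S(f_2,h_5), S(f_3,h_5), S(f_4,h_5), S(f_1,h_6), S(f_2,h_6), S(f_3,h_6), S(f_4,h_6), S(h_5,h_6), S(f_1,h_7), S(f_2,h_7), S(f_3,h_7), S(f_4,h_7), S(h_5,h_7), S(h_6,h_7)) all reduce to 0 modulo the current basis, so we have a Gröbner basis.
Inter-reduce: drop elements whose leading term is divisible by another's, tail-reduce, and make monic.
Reduced Gröbner basis: {x, y - 1}.
Label its elements g_1 = x, g_2 = y - 1.

Reduce p = 5*x**2 + 6*y - 8 modulo G:
  leading term x**2: subtract (5*x)·g_1 from 5*x**2 + 6*y - 8 → 6*y - 8
  leading term y: subtract (6)·g_2 from 6*y - 8 → -2
  leading term 1: no divisor's leading term divides it; move -2 to the remainder.
  normal form = -2.
The normal form is nonzero, so p ∉ I. Since p minus its normal form lies in I, I + (p) = I + (r) where r = -2; decide whether this ideal is the whole ring.
Here r = -2 is a nonzero constant, hence a unit: 1 ∈ I + (p), the Gröbner basis of I + (p) is {1}, and the enlarged system has no common solution — adjoining p is inconsistent.

The remainder on division by a Gröbner basis is unique — it is the normal form.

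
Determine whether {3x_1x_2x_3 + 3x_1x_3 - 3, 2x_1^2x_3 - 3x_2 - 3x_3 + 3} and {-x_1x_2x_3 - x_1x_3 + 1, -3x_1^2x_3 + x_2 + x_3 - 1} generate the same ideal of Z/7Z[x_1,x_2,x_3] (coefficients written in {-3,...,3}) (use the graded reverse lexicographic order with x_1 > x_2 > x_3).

Two ideals are equal iff their reduced Gröbner bases coincide (the reduced basis is unique for a fixed ordering).
Buchberger on the first generating set:
f_1 = 3x_1x_2x_3 + 3x_1x_3 - 3, LT = x_1x_2x_3.
f_2 = 2x_1^2x_3 - 3x_2 - 3x_3 + 3, LT = x_1^2x_3.

S(f_1,f_2): lcm = x_1^2x_2x_3. S = x_1^2x_3 - 2x_2^2 - 2x_2x_3 - x_1 + 2x_2.
  reduce S modulo (f_1, f_2):
  remainder -2x_2^2 - 2x_2x_3 - x_1 - 2x_3 + 2 ≠ 0; add g_3 = -2x_2^2 - 2x_2x_3 - x_1 - 2x_3 + 2 to the basis.

The other S-polynomials (S(f_1,g_3), S(f_2,g_3)) all reduce to 0 modulo the current basis, so we have a Gröbner basis.
Inter-reduce: drop elements whose leading term is divisible by another's, tail-reduce, and make monic.
Reduced Gröbner basis: {x_1^2x_3 + 2x_2 + 2x_3 - 2, x_1x_2x_3 + x_1x_3 - 1, x_2^2 + x_2x_3 - 3x_1 + x_3 - 1}.

Buchberger on the second generating set:
h_1 = -x_1x_2x_3 - x_1x_3 + 1, LT = x_1x_2x_3.
h_2 = -3x_1^2x_3 + x_2 + x_3 - 1, LT = x_1^2x_3.

S(h_1,h_2): lcm = x_1^2x_2x_3. S = x_1^2x_3 - 2x_2^2 - 2x_2x_3 - x_1 + 2x_2.
  reduce S modulo (h_1, h_2):
  remainder -2x_2^2 - 2x_2x_3 - x_1 - 2x_3 + 2 ≠ 0; add k_3 = -2x_2^2 - 2x_2x_3 - x_1 - 2x_3 + 2 to the basis.

The other S-polynomials (S(h_1,k_3), S(h_2,k_3)) all reduce to 0 modulo the current basis, so we have a Gröbner basis.
Inter-reduce: drop elements whose leading term is divisible by another's, tail-reduce, and make monic.
Reduced Gröbner basis: {x_1^2x_3 + 2x_2 + 2x_3 - 2, x_1x_2x_3 + x_1x_3 - 1, x_2^2 + x_2x_3 - 3x_1 + x_3 - 1}.

These coincide, so the ideals are equal.
The choice of monomial ordering does not affect the verdict — as long as both bases are computed under the same ordering, their equality decides ideal equality.

Yes, the ideals are equal.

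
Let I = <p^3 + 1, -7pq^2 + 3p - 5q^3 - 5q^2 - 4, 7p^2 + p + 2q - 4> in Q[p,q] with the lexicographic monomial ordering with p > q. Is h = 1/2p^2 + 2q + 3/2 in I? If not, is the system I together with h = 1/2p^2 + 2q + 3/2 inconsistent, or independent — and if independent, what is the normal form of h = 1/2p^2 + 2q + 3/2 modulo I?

1/2p^2 + 2q + 3/2 lies in I (it reduces to 0).

First compute the reduced Gröbner basis of I by Buchberger's algorithm.
f_1 = p^3 + 1, LT = p^3.
f_2 = -7pq^2 + 3p - 5q^3 - 5q^2 - 4, LT = pq^2.
f_3 = 7p^2 + p + 2q - 4, LT = p^2.

S(f_1,f_2): lcm = p^3q^2. S = 3/7p^3 - 5/7p^2q^3 - 5/7p^2q^2 - 4/7p^2 + q^2.
  reduce S modulo (f_1, f_2, f_3):
  remainder 305/343pq + 2031/2401p - 125/343q^5 - 375/343q^4 - 3000/2401q^3 + 661/2401q^2 - 174/343q - 3233/2401 ≠ 0; add k_4 = 305/343pq + 2031/2401p - 125/343q^5 - 375/343q^4 - 3000/2401q^3 + 661/2401q^2 - 174/343q - 3233/2401 to the basis.

S(f_1,f_3): lcm = p^3. S = -1/7p^2 - 2/7pq + 4/7p + 1.
  reduce S modulo (f_1, f_2, f_3, k_4):
  remainder 12907/14945p - 50/427q^5 - 150/427q^4 - 1200/2989q^3 + 1322/14945q^2 - 1826/14945q + 17/35 ≠ 0; add k_5 = 12907/14945p - 50/427q^5 - 150/427q^4 - 1200/2989q^3 + 1322/14945q^2 - 1826/14945q + 17/35 to the basis.

S(f_2,f_3): lcm = p^2q^2. S = -3/7p^2 + 5/7pq^3 + 4/7pq^2 + 4/7p - 2/7q^3 + 4/7q^2.
  reduce S modulo (f_1, f_2, f_3, k_4, k_5):
  remainder 129625/632443q^5 + 66200/632443q^4 - 2219591/4427101q^3 + 37335/4427101q^2 - 124500/4427101q - 1937451/4427101 ≠ 0; add k_6 = 129625/632443q^5 + 66200/632443q^4 - 2219591/4427101q^3 + 37335/4427101q^2 - 124500/4427101q - 1937451/4427101 to the basis.

S(f_1,k_4): lcm = p^3q. S = -2031/2135p^3 + 25/61p^2q^5 + 75/61p^2q^4 + 600/427p^2q^3 - 661/2135p^2q^2 + 174/305p^2q + 53/35p^2 + q.
  reduce S modulo (f_1, f_2, f_3, k_4, k_5, k_6):
  remainder 57460320585078/23332443573719q^4 + 20902122984221047/4083177625400825q^3 + 516211449931846/163327105016033q^2 + 2971547186447332/816635525080165q + 12799016565772907/4083177625400825 ≠ 0; add k_7 = 57460320585078/23332443573719q^4 + 20902122984221047/4083177625400825q^3 + 516211449931846/163327105016033q^2 + 2971547186447332/816635525080165q + 12799016565772907/4083177625400825 to the basis.

S(f_2,k_4): lcm = pq^2. S = -2031/2135pq - 3/7p + 25/61q^6 + 75/61q^5 + 600/427q^4 + 864/2135q^3 + 2743/2135q^2 + 53/35q + 4/7.
  reduce S modulo (f_1, f_2, f_3, k_4, k_5, k_6, k_7):
  remainder -4530320677178724996/3578102046433294625q^3 + 5038241500037124/28624816371466357q^2 + 299258918691928134/715620409286658925q - 3663806271223724826/3578102046433294625 ≠ 0; add k_8 = -4530320677178724996/3578102046433294625q^3 + 5038241500037124/28624816371466357q^2 + 299258918691928134/715620409286658925q - 3663806271223724826/3578102046433294625 to the basis.

S(f_3,k_4): lcm = p^2q. S = -2031/2135p^2 + 25/61pq^5 + 75/61pq^4 + 600/427pq^3 - 661/2135pq^2 + 1523/2135pq + 53/35p + 2/7q^2 - 4/7q.
  reduce S modulo (f_1, f_2, f_3, k_4, k_5, k_6, k_7, k_8):
  remainder -544995725328444621/5117584468664856014q^2 + 23189989335556147643/92116520435967408252q + 32999912391468150821/92116520435967408252 ≠ 0; add k_9 = -544995725328444621/5117584468664856014q^2 + 23189989335556147643/92116520435967408252q + 32999912391468150821/92116520435967408252 to the basis.

S(f_1,k_5): lcm = p^3. S = 1750/12907p^2q^5 + 5250/12907p^2q^4 + 6000/12907p^2q^3 - 1322/12907p^2q^2 + 1826/12907p^2q - 7259/12907p^2 + 1.
  reduce S modulo (f_1, f_2, f_3, k_4, k_5, k_6, k_7, k_8, k_9):
  remainder -2254048845620/8074635449913q - 2254048845620/8074635449913 ≠ 0; add k_10 = -2254048845620/8074635449913q - 2254048845620/8074635449913 to the basis.

The other S-polynomials (S(f_2,k_5), S(f_3,k_5), S(k_4,k_5), S(f_1,k_6), S(f_2,k_6), S(f_3,k_6), S(k_4,k_6), S(k_5,k_6), S(f_1,k_7), S(f_2,k_7), S(f_3,k_7), S(k_4,k_7), S(k_5,k_7), S(k_6,k_7), S(f_1,k_8), S(f_2,k_8), S(f_3,k_8), S(k_4,k_8), S(k_5,k_8), S(k_6,k_8), S(k_7,k_8), S(f_1,k_9), S(f_2,k_9), S(f_3,k_9), S(k_4,k_9), S(k_5,k_9), S(k_6,k_9), S(k_7,k_9), S(k_8,k_9), S(f_1,k_10), S(f_2,k_10), S(f_3,k_10), S(k_4,k_10), S(k_5,k_10), S(k_6,k_10), S(k_7,k_10), S(k_8,k_10), S(k_9,k_10)) all reduce to 0 modulo the current basis, so we have a Gröbner basis.
Inter-reduce: drop elements whose leading term is divisible by another's, tail-reduce, and make monic.
Reduced Gröbner basis: {p + 1, q + 1}.
Label its elements g_1 = p + 1, g_2 = q + 1.

Reduce h = 1/2p^2 + 2q + 3/2 modulo G:
  leading term p^2: subtract (1/2p)·g_1 from 1/2p^2 + 2q + 3/2 → -1/2p + 2q + 3/2
  leading term p: subtract (-1/2)·g_1 from -1/2p + 2q + 3/2 → 2q + 2
  leading term q: subtract (2)·g_2 from 2q + 2 → 0
  normal form = 0.
Since the normal form is 0, h ∈ I.

The remainder on division by a Gröbner basis is unique — it is the normal form.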